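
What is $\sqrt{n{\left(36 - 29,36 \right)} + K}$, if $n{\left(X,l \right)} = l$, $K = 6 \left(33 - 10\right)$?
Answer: $\sqrt{174} \approx 13.191$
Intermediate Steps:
$K = 138$ ($K = 6 \cdot 23 = 138$)
$\sqrt{n{\left(36 - 29,36 \right)} + K} = \sqrt{36 + 138} = \sqrt{174}$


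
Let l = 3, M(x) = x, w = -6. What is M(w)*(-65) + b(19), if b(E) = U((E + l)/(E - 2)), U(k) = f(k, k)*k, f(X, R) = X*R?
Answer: 1926718/4913 ≈ 392.17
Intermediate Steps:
f(X, R) = R*X
U(k) = k³ (U(k) = (k*k)*k = k²*k = k³)
b(E) = (3 + E)³/(-2 + E)³ (b(E) = ((E + 3)/(E - 2))³ = ((3 + E)/(-2 + E))³ = (3 + E)³/(-2 + E)³)
M(w)*(-65) + b(19) = -6*(-65) + (3 + 19)³/(-2 + 19)³ = 390 + 22³/17³ = 390 + (1/4913)*10648 = 390 + 10648/4913 = 1926718/4913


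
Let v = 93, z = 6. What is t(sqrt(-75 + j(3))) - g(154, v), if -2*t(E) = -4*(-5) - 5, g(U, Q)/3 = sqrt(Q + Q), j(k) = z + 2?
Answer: -15/2 - 3*sqrt(186) ≈ -48.415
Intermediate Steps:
j(k) = 8 (j(k) = 6 + 2 = 8)
g(U, Q) = 3*sqrt(2)*sqrt(Q) (g(U, Q) = 3*sqrt(Q + Q) = 3*sqrt(2*Q) = 3*(sqrt(2)*sqrt(Q)) = 3*sqrt(2)*sqrt(Q))
t(E) = -15/2 (t(E) = -(-4*(-5) - 5)/2 = -(20 - 5)/2 = -1/2*15 = -15/2)
t(sqrt(-75 + j(3))) - g(154, v) = -15/2 - 3*sqrt(2)*sqrt(93) = -15/2 - 3*sqrt(186)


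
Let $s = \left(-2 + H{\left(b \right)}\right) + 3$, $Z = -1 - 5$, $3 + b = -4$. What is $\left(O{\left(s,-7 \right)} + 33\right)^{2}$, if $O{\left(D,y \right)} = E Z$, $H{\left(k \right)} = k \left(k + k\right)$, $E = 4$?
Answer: $81$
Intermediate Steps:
$b = -7$ ($b = -3 - 4 = -7$)
$H{\left(k \right)} = 2 k^{2}$ ($H{\left(k \right)} = k 2 k = 2 k^{2}$)
$Z = -6$ ($Z = -1 - 5 = -6$)
$s = 99$ ($s = \left(-2 + 2 \left(-7\right)^{2}\right) + 3 = \left(-2 + 2 \cdot 49\right) + 3 = \left(-2 + 98\right) + 3 = 96 + 3 = 99$)
$O{\left(D,y \right)} = -24$ ($O{\left(D,y \right)} = 4 \left(-6\right) = -24$)
$\left(O{\left(s,-7 \right)} + 33\right)^{2} = \left(-24 + 33\right)^{2} = 9^{2} = 81$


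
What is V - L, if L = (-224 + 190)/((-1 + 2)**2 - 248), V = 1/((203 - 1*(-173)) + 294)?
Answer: -22533/165490 ≈ -0.13616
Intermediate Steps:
V = 1/670 (V = 1/((203 + 173) + 294) = 1/(376 + 294) = 1/670 ≈ 0.0014925)
L = 34/247 (L = -34/(1**2 - 248) = -34/(1 - 248) = -34/(-247) = -34*(-1/247) = 34/247 ≈ 0.13765)
V - L = 1/670 - 1*34/247 = 1/670 - 34/247 = -22533/165490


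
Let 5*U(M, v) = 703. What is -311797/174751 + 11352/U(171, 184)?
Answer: 262153337/3320269 ≈ 78.955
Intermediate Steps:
U(M, v) = 703/5 (U(M, v) = (⅕)*703 = 703/5)
-311797/174751 + 11352/U(171, 184) = -311797/174751 + 11352/(703/5) = -311797*1/174751 + 11352*(5/703) = -311797/174751 + 56760/703 = 262153337/3320269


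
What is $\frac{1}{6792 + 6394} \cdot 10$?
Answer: $\frac{5}{6593} \approx 0.00075838$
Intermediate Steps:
$\frac{1}{6792 + 6394} \cdot 10 = \frac{1}{13186} \cdot 10 = \frac{5}{6593}$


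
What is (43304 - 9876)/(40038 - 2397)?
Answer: 33428/37641 ≈ 0.88807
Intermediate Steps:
(43304 - 9876)/(40038 - 2397) = 33428/37641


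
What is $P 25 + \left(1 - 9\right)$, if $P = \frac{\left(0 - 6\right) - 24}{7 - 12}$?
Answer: $142$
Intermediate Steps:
$P = 6$ ($P = \frac{\left(0 - 6\right) - 24}{-5} = \left(-6 - 24\right) \left(- \frac{1}{5}\right) = \left(-30\right) \left(- \frac{1}{5}\right) = 6$)
$P 25 + \left(1 - 9\right) = 6 \cdot 25 + \left(1 - 9\right) = 150 + \left(1 - 9\right) = 150 - 8 = 142$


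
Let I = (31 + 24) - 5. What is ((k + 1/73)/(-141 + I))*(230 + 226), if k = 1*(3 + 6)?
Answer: -42864/949 ≈ -45.168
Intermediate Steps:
k = 9 (k = 1*9 = 9)
I = 50 (I = 55 - 5 = 50)
((k + 1/73)/(-141 + I))*(230 + 226) = ((9 + 1/73)/(-141 + 50))*(230 + 226) = ((9 + 1/73)/(-91))*456 = ((658/73)*(-1/91))*456 = -94/949*456 = -42864/949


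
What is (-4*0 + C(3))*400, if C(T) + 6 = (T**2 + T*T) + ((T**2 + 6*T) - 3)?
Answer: 14400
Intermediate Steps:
C(T) = -9 + 3*T**2 + 6*T (C(T) = -6 + ((T**2 + T*T) + ((T**2 + 6*T) - 3)) = -6 + ((T**2 + T**2) + (-3 + T**2 + 6*T)) = -6 + (2*T**2 + (-3 + T**2 + 6*T)) = -6 + (-3 + 3*T**2 + 6*T) = -9 + 3*T**2 + 6*T)
(-4*0 + C(3))*400 = (-4*0 + (-9 + 3*3**2 + 6*3))*400 = (0 + (-9 + 3*9 + 18))*400 = (0 + (-9 + 27 + 18))*400 = (0 + 36)*400 = 36*400 = 14400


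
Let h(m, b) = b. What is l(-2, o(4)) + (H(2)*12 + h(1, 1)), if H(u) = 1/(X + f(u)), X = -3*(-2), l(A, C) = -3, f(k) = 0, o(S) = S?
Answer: 0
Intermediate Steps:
X = 6
H(u) = 1/6 (H(u) = 1/(6 + 0) = 1/6)
l(-2, o(4)) + (H(2)*12 + h(1, 1)) = -3 + ((1/6)*12 + 1) = -3 + (2 + 1) = -3 + 3 = 0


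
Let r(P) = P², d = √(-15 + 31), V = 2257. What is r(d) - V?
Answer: -2241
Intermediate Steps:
d = 4 (d = √16 = 4)
r(d) - V = 4² - 1*2257 = 16 - 2257 = -2241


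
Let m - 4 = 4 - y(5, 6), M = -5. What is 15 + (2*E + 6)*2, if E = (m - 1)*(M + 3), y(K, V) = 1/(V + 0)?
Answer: -83/3 ≈ -27.667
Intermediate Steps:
y(K, V) = 1/V
m = 47/6 (m = 4 + (4 - 1/6) = 4 + (4 - 1*⅙) = 4 + (4 - ⅙) = 4 + 23/6 = 47/6 ≈ 7.8333)
E = -41/3 (E = (47/6 - 1)*(-5 + 3) = (41/6)*(-2) = -41/3 ≈ -13.667)
15 + (2*E + 6)*2 = 15 + (2*(-41/3) + 6)*2 = 15 + (-82/3 + 6)*2 = 15 - 64/3*2 = 15 - 128/3 = -83/3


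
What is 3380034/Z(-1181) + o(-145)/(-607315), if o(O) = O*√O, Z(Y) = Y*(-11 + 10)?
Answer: 3380034/1181 + 29*I*√145/121463 ≈ 2862.0 + 0.002875*I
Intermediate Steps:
Z(Y) = -Y (Z(Y) = Y*(-1) = -Y)
o(O) = O^(3/2)
3380034/Z(-1181) + o(-145)/(-607315) = 3380034/((-1*(-1181))) + (-145)^(3/2)/(-607315) = 3380034/1181 - 145*I*√145*(-1/607315) = 3380034*(1/1181) + 29*I*√145/121463 = 3380034/1181 + 29*I*√145/121463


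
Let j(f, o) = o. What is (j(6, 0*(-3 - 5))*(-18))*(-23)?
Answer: 0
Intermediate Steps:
(j(6, 0*(-3 - 5))*(-18))*(-23) = ((0*(-3 - 5))*(-18))*(-23) = ((0*(-8))*(-18))*(-23) = (0*(-18))*(-23) = 0*(-23) = 0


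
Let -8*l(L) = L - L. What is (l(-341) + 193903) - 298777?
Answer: -104874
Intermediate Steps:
l(L) = 0 (l(L) = -(L - L)/8 = -1/8*0 = 0)
(l(-341) + 193903) - 298777 = (0 + 193903) - 298777 = 193903 - 298777 = -104874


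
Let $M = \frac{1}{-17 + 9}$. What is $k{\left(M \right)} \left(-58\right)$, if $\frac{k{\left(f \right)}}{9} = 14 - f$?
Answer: $- \frac{29493}{4} \approx -7373.3$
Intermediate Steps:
$M = - \frac{1}{8}$ ($M = \frac{1}{-8} = - \frac{1}{8} \approx -0.125$)
$k{\left(f \right)} = 126 - 9 f$ ($k{\left(f \right)} = 9 \left(14 - f\right) = 126 - 9 f$)
$k{\left(M \right)} \left(-58\right) = \left(126 - - \frac{9}{8}\right) \left(-58\right) = \left(126 + \frac{9}{8}\right) \left(-58\right) = \frac{1017}{8} \left(-58\right) = - \frac{29493}{4}$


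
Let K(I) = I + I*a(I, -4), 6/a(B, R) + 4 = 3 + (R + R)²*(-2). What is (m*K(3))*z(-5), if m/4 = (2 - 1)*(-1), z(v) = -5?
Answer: 2460/43 ≈ 57.209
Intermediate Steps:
m = -4 (m = 4*((2 - 1)*(-1)) = 4*(1*(-1)) = 4*(-1) = -4)
a(B, R) = 6/(-1 - 8*R²) (a(B, R) = 6/(-4 + (3 + (R + R)²*(-2))) = 6/(-4 + (3 + (2*R)²*(-2))) = 6/(-4 + (3 + (4*R²)*(-2))) = 6/(-4 + (3 - 8*R²)) = 6/(-1 - 8*R²))
K(I) = 41*I/43 (K(I) = I + I*(-6/(1 + 8*(-4)²)) = I + I*(-6/(1 + 8*16)) = I + I*(-6/(1 + 128)) = I + I*(-6/129) = I + I*(-6*1/129) = I + I*(-2/43) = I - 2*I/43 = 41*I/43)
(m*K(3))*z(-5) = -164*3/43*(-5) = -4*123/43*(-5) = -492/43*(-5) = 2460/43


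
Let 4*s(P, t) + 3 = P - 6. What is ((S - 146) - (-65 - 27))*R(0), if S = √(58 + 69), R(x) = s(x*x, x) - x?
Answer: 243/2 - 9*√127/4 ≈ 96.144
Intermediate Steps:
s(P, t) = -9/4 + P/4 (s(P, t) = -¾ + (P - 6)/4 = -¾ + (-6 + P)/4 = -¾ + (-3/2 + P/4) = -9/4 + P/4)
R(x) = -9/4 - x + x²/4 (R(x) = (-9/4 + (x*x)/4) - x = (-9/4 + x²/4) - x = -9/4 - x + x²/4)
S = √127 ≈ 11.269
((S - 146) - (-65 - 27))*R(0) = ((√127 - 146) - (-65 - 27))*(-9/4 - 1*0 + (¼)*0²) = ((-146 + √127) - 1*(-92))*(-9/4 + 0 + (¼)*0) = ((-146 + √127) + 92)*(-9/4 + 0 + 0) = (-54 + √127)*(-9/4) = 243/2 - 9*√127/4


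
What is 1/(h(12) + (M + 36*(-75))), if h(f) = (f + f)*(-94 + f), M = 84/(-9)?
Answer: -3/14032 ≈ -0.00021380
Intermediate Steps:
M = -28/3 (M = 84*(-1/9) = -28/3 ≈ -9.3333)
h(f) = 2*f*(-94 + f) (h(f) = (2*f)*(-94 + f) = 2*f*(-94 + f))
1/(h(12) + (M + 36*(-75))) = 1/(2*12*(-94 + 12) + (-28/3 + 36*(-75))) = 1/(2*12*(-82) + (-28/3 - 2700)) = 1/(-1968 - 8128/3) = 1/(-14032/3) = -3/14032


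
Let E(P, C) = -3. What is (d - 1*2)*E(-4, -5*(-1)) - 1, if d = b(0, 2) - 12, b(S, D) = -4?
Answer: 53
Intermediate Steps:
d = -16 (d = -4 - 12 = -16)
(d - 1*2)*E(-4, -5*(-1)) - 1 = (-16 - 1*2)*(-3) - 1 = (-16 - 2)*(-3) - 1 = -18*(-3) - 1 = 54 - 1 = 53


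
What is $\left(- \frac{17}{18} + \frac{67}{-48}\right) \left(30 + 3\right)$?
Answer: $- \frac{3707}{48} \approx -77.229$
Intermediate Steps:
$\left(- \frac{17}{18} + \frac{67}{-48}\right) \left(30 + 3\right) = \left(\left(-17\right) \frac{1}{18} + 67 \left(- \frac{1}{48}\right)\right) 33 = \left(- \frac{17}{18} - \frac{67}{48}\right) 33 = \left(- \frac{337}{144}\right) 33 = - \frac{3707}{48}$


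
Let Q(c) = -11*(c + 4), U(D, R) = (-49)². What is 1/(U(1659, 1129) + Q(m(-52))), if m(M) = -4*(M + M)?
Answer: -1/2219 ≈ -0.00045065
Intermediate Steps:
U(D, R) = 2401
m(M) = -8*M
Q(c) = -44 - 11*c (Q(c) = -11*(4 + c) = -44 - 11*c)
1/(U(1659, 1129) + Q(m(-52))) = 1/(2401 + (-44 - (-88)*(-52))) = 1/(2401 + (-44 - 11*416)) = 1/(2401 + (-44 - 4576)) = 1/(2401 - 4620) = 1/(-2219) = -1/2219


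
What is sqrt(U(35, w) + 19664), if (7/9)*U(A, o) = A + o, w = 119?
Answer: sqrt(19862) ≈ 140.93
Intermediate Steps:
U(A, o) = 9*A/7 + 9*o/7 (U(A, o) = 9*(A + o)/7 = 9*A/7 + 9*o/7)
sqrt(U(35, w) + 19664) = sqrt(((9/7)*35 + (9/7)*119) + 19664) = sqrt((45 + 153) + 19664) = sqrt(198 + 19664) = sqrt(19862)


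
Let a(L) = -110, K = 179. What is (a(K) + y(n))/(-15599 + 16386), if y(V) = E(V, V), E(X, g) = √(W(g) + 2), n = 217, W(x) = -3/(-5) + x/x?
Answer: -110/787 + 3*√10/3935 ≈ -0.13736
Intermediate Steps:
W(x) = 8/5 (W(x) = -3*(-⅕) + 1 = ⅗ + 1 = 8/5)
E(X, g) = 3*√10/5 (E(X, g) = √(8/5 + 2) = √(18/5) = 3*√10/5)
y(V) = 3*√10/5
(a(K) + y(n))/(-15599 + 16386) = (-110 + 3*√10/5)/(-15599 + 16386) = (-110 + 3*√10/5)/787 = (-110 + 3*√10/5)*(1/787) = -110/787 + 3*√10/3935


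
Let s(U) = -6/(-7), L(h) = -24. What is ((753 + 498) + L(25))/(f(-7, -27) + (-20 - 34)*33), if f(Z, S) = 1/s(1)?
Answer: -7362/10685 ≈ -0.68900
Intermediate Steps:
s(U) = 6/7 (s(U) = -6*(-⅐) = 6/7)
f(Z, S) = 7/6 (f(Z, S) = 1/(6/7) = 7/6)
((753 + 498) + L(25))/(f(-7, -27) + (-20 - 34)*33) = ((753 + 498) - 24)/(7/6 + (-20 - 34)*33) = (1251 - 24)/(7/6 - 54*33) = 1227/(7/6 - 1782) = 1227/(-10685/6) = 1227*(-6/10685) = -7362/10685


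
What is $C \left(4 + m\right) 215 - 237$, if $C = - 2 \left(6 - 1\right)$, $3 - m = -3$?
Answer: $-21737$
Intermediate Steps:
$m = 6$ ($m = 3 - -3 = 3 + 3 = 6$)
$C = -10$ ($C = \left(-2\right) 5 = -10$)
$C \left(4 + m\right) 215 - 237 = - 10 \left(4 + 6\right) 215 - 237 = \left(-10\right) 10 \cdot 215 - 237 = \left(-100\right) 215 - 237 = -21500 - 237 = -21737$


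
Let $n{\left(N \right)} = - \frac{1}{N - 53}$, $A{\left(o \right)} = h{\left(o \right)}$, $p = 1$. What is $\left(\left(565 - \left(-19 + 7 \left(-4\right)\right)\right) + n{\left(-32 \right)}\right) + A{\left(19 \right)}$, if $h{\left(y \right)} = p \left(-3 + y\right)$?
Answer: $\frac{53381}{85} \approx 628.01$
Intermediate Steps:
$h{\left(y \right)} = -3 + y$ ($h{\left(y \right)} = 1 \left(-3 + y\right) = -3 + y$)
$A{\left(o \right)} = -3 + o$
$n{\left(N \right)} = - \frac{1}{-53 + N}$
$\left(\left(565 - \left(-19 + 7 \left(-4\right)\right)\right) + n{\left(-32 \right)}\right) + A{\left(19 \right)} = \left(\left(565 - \left(-19 + 7 \left(-4\right)\right)\right) - \frac{1}{-53 - 32}\right) + \left(-3 + 19\right) = \left(\left(565 - \left(-19 - 28\right)\right) - \frac{1}{-85}\right) + 16 = \left(\left(565 - -47\right) - - \frac{1}{85}\right) + 16 = \left(\left(565 + 47\right) + \frac{1}{85}\right) + 16 = \left(612 + \frac{1}{85}\right) + 16 = \frac{52021}{85} + 16 = \frac{53381}{85}$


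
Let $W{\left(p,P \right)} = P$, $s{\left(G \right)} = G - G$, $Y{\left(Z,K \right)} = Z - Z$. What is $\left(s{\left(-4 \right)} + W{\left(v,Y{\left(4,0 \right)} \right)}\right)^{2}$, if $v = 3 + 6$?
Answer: $0$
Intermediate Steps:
$Y{\left(Z,K \right)} = 0$
$s{\left(G \right)} = 0$
$v = 9$
$\left(s{\left(-4 \right)} + W{\left(v,Y{\left(4,0 \right)} \right)}\right)^{2} = \left(0 + 0\right)^{2} = 0^{2} = 0$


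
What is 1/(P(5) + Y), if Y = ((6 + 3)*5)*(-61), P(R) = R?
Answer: -1/2740 ≈ -0.00036496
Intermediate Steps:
Y = -2745 (Y = (9*5)*(-61) = 45*(-61) = -2745)
1/(P(5) + Y) = 1/(5 - 2745) = 1/(-2740) = -1/2740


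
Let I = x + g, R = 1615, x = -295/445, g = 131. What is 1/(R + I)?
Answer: 89/155335 ≈ 0.00057296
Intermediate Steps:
x = -59/89 (x = -295*1/445 = -59/89 ≈ -0.66292)
I = 11600/89 (I = -59/89 + 131 = 11600/89 ≈ 130.34)
1/(R + I) = 1/(1615 + 11600/89) = 1/(155335/89) = 89/155335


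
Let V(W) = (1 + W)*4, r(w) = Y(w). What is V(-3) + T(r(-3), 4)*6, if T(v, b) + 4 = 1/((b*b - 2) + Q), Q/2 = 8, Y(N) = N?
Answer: -159/5 ≈ -31.800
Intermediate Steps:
r(w) = w
V(W) = 4 + 4*W
Q = 16 (Q = 2*8 = 16)
T(v, b) = -4 + 1/(14 + b²) (T(v, b) = -4 + 1/((b*b - 2) + 16) = -4 + 1/((b² - 2) + 16) = -4 + 1/((-2 + b²) + 16) = -4 + 1/(14 + b²))
V(-3) + T(r(-3), 4)*6 = (4 + 4*(-3)) + ((-55 - 4*4²)/(14 + 4²))*6 = (4 - 12) + ((-55 - 4*16)/(14 + 16))*6 = -8 + ((-55 - 64)/30)*6 = -8 + ((1/30)*(-119))*6 = -8 - 119/30*6 = -8 - 119/5 = -159/5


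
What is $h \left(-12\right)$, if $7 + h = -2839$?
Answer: $34152$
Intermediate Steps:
$h = -2846$ ($h = -7 - 2839 = -2846$)
$h \left(-12\right) = \left(-2846\right) \left(-12\right) = 34152$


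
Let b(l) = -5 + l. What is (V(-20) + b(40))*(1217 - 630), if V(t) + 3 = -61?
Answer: -17023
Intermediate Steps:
V(t) = -64 (V(t) = -3 - 61 = -64)
(V(-20) + b(40))*(1217 - 630) = (-64 + (-5 + 40))*(1217 - 630) = (-64 + 35)*587 = -29*587 = -17023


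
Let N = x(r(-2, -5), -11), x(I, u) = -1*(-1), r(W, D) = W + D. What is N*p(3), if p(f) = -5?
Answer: -5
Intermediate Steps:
r(W, D) = D + W
x(I, u) = 1
N = 1
N*p(3) = 1*(-5) = -5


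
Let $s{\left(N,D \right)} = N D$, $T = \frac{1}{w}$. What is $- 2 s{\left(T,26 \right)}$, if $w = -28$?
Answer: $\frac{13}{7} \approx 1.8571$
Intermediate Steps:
$T = - \frac{1}{28}$ ($T = \frac{1}{-28} = - \frac{1}{28} \approx -0.035714$)
$s{\left(N,D \right)} = D N$
$- 2 s{\left(T,26 \right)} = - 2 \cdot 26 \left(- \frac{1}{28}\right) = \left(-2\right) \left(- \frac{13}{14}\right) = \frac{13}{7}$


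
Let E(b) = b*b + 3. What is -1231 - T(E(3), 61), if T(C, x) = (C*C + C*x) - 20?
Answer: -2087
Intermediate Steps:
E(b) = 3 + b² (E(b) = b² + 3 = 3 + b²)
T(C, x) = -20 + C² + C*x (T(C, x) = (C² + C*x) - 20 = -20 + C² + C*x)
-1231 - T(E(3), 61) = -1231 - (-20 + (3 + 3²)² + (3 + 3²)*61) = -1231 - (-20 + (3 + 9)² + (3 + 9)*61) = -1231 - (-20 + 12² + 12*61) = -1231 - (-20 + 144 + 732) = -1231 - 1*856 = -1231 - 856 = -2087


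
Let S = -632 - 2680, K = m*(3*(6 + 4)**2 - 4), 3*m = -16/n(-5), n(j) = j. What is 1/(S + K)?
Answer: -15/44944 ≈ -0.00033375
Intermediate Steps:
m = 16/15 (m = (-16/(-5))/3 = (-16*(-1/5))/3 = (1/3)*(16/5) = 16/15 ≈ 1.0667)
K = 4736/15 (K = 16*(3*(6 + 4)**2 - 4)/15 = 16*(3*10**2 - 4)/15 = 16*(3*100 - 4)/15 = 16*(300 - 4)/15 = (16/15)*296 = 4736/15 ≈ 315.73)
S = -3312
1/(S + K) = 1/(-3312 + 4736/15) = 1/(-44944/15) = -15/44944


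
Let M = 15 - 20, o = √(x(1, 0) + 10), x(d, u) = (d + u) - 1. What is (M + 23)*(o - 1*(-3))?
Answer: 54 + 18*√10 ≈ 110.92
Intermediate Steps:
x(d, u) = -1 + d + u
o = √10 (o = √((-1 + 1 + 0) + 10) = √(0 + 10) = √10 ≈ 3.1623)
M = -5
(M + 23)*(o - 1*(-3)) = (-5 + 23)*(√10 - 1*(-3)) = 18*(√10 + 3) = 18*(3 + √10) = 54 + 18*√10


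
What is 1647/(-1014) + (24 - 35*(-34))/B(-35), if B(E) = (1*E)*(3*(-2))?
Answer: 147521/35490 ≈ 4.1567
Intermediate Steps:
B(E) = -6*E (B(E) = E*(-6) = -6*E)
1647/(-1014) + (24 - 35*(-34))/B(-35) = 1647/(-1014) + (24 - 35*(-34))/((-6*(-35))) = 1647*(-1/1014) + (24 + 1190)/210 = -549/338 + 1214*(1/210) = -549/338 + 607/105 = 147521/35490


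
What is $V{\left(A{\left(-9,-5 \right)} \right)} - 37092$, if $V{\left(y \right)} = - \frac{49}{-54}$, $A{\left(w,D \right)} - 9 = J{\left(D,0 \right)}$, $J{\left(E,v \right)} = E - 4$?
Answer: $- \frac{2002919}{54} \approx -37091.0$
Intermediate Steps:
$J{\left(E,v \right)} = -4 + E$ ($J{\left(E,v \right)} = E - 4 = -4 + E$)
$A{\left(w,D \right)} = 5 + D$ ($A{\left(w,D \right)} = 9 + \left(-4 + D\right) = 5 + D$)
$V{\left(y \right)} = \frac{49}{54}$ ($V{\left(y \right)} = \left(-49\right) \left(- \frac{1}{54}\right) = \frac{49}{54}$)
$V{\left(A{\left(-9,-5 \right)} \right)} - 37092 = \frac{49}{54} - 37092 = - \frac{2002919}{54}$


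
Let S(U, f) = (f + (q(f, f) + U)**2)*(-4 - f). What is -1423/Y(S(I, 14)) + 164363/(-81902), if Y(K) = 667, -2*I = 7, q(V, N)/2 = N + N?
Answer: -226176667/54628634 ≈ -4.1403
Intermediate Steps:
q(V, N) = 4*N (q(V, N) = 2*(N + N) = 2*(2*N) = 4*N)
I = -7/2 (I = -1/2*7 = -7/2 ≈ -3.5000)
S(U, f) = (-4 - f)*(f + (U + 4*f)**2) (S(U, f) = (f + (4*f + U)**2)*(-4 - f) = (f + (U + 4*f)**2)*(-4 - f) = (-4 - f)*(f + (U + 4*f)**2))
-1423/Y(S(I, 14)) + 164363/(-81902) = -1423/667 + 164363/(-81902) = -1423*1/667 + 164363*(-1/81902) = -1423/667 - 164363/81902 = -226176667/54628634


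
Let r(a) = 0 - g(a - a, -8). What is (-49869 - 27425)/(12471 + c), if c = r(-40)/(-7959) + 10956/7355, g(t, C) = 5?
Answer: -2262335283915/365060091587 ≈ -6.1972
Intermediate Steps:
r(a) = -5 (r(a) = 0 - 1*5 = 0 - 5 = -5)
c = 87235579/58538445 (c = -5/(-7959) + 10956/7355 = -5*(-1/7959) + 10956*(1/7355) = 5/7959 + 10956/7355 = 87235579/58538445 ≈ 1.4902)
(-49869 - 27425)/(12471 + c) = (-49869 - 27425)/(12471 + 87235579/58538445) = -77294/730120183174/58538445 = -77294*58538445/730120183174 = -2262335283915/365060091587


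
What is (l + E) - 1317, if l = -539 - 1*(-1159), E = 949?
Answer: 252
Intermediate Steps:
l = 620 (l = -539 + 1159 = 620)
(l + E) - 1317 = (620 + 949) - 1317 = 1569 - 1317 = 252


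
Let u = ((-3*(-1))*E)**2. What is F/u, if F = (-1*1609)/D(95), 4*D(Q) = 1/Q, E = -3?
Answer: -611420/81 ≈ -7548.4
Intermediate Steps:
D(Q) = 1/(4*Q)
u = 81 (u = (-3*(-1)*(-3))**2 = (3*(-3))**2 = (-9)**2 = 81)
F = -611420 (F = (-1*1609)/(((1/4)/95)) = -1609/((1/4)*(1/95)) = -1609/1/380 = -1609*380 = -611420)
F/u = -611420/81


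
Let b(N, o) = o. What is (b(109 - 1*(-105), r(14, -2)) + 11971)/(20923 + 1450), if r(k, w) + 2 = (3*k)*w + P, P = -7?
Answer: 11878/22373 ≈ 0.53091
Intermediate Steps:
r(k, w) = -9 + 3*k*w (r(k, w) = -2 + ((3*k)*w - 7) = -2 + (3*k*w - 7) = -2 + (-7 + 3*k*w) = -9 + 3*k*w)
(b(109 - 1*(-105), r(14, -2)) + 11971)/(20923 + 1450) = ((-9 + 3*14*(-2)) + 11971)/(20923 + 1450) = ((-9 - 84) + 11971)/22373 = (-93 + 11971)*(1/22373) = 11878*(1/22373) = 11878/22373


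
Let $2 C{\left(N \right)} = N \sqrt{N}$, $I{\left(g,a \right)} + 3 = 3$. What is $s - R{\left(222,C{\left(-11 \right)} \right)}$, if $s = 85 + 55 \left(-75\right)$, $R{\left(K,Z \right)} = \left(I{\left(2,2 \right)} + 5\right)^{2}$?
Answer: $-4065$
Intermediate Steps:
$I{\left(g,a \right)} = 0$ ($I{\left(g,a \right)} = -3 + 3 = 0$)
$C{\left(N \right)} = \frac{N^{\frac{3}{2}}}{2}$ ($C{\left(N \right)} = \frac{N \sqrt{N}}{2} = \frac{N^{\frac{3}{2}}}{2}$)
$R{\left(K,Z \right)} = 25$ ($R{\left(K,Z \right)} = \left(0 + 5\right)^{2} = 5^{2} = 25$)
$s = -4040$ ($s = 85 - 4125 = -4040$)
$s - R{\left(222,C{\left(-11 \right)} \right)} = -4040 - 25 = -4065$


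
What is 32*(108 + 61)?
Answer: 5408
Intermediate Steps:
32*(108 + 61) = 32*169 = 5408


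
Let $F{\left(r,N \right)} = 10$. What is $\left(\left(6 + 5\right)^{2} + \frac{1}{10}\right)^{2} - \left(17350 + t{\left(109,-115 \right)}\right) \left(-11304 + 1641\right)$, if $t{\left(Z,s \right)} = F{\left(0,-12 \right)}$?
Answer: $\frac{16776434521}{100} \approx 1.6776 \cdot 10^{8}$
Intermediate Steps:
$t{\left(Z,s \right)} = 10$
$\left(\left(6 + 5\right)^{2} + \frac{1}{10}\right)^{2} - \left(17350 + t{\left(109,-115 \right)}\right) \left(-11304 + 1641\right) = \left(\left(6 + 5\right)^{2} + \frac{1}{10}\right)^{2} - \left(17350 + 10\right) \left(-11304 + 1641\right) = \left(11^{2} + \frac{1}{10}\right)^{2} - 17360 \left(-9663\right) = \left(121 + \frac{1}{10}\right)^{2} - -167749680 = \left(\frac{1211}{10}\right)^{2} + 167749680 = \frac{1466521}{100} + 167749680 = \frac{16776434521}{100}$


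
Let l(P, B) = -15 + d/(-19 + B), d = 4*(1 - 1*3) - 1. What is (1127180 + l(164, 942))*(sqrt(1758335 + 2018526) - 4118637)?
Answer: -4284919909531182/923 + 1040373286*sqrt(3776861)/923 ≈ -4.6402e+12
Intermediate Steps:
d = -9 (d = 4*(1 - 3) - 1 = 4*(-2) - 1 = -8 - 1 = -9)
l(P, B) = -15 - 9/(-19 + B)
(1127180 + l(164, 942))*(sqrt(1758335 + 2018526) - 4118637) = (1127180 + 3*(92 - 5*942)/(-19 + 942))*(sqrt(1758335 + 2018526) - 4118637) = (1127180 + 3*(92 - 4710)/923)*(sqrt(3776861) - 4118637) = (1127180 + 3*(1/923)*(-4618))*(-4118637 + sqrt(3776861)) = (1127180 - 13854/923)*(-4118637 + sqrt(3776861)) = 1040373286*(-4118637 + sqrt(3776861))/923 = -4284919909531182/923 + 1040373286*sqrt(3776861)/923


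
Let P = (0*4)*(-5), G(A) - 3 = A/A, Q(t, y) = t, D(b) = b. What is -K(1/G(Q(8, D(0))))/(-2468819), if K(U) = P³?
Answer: 0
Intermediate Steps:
G(A) = 4 (G(A) = 3 + A/A = 3 + 1 = 4)
P = 0 (P = 0*(-5) = 0)
K(U) = 0 (K(U) = 0³ = 0)
-K(1/G(Q(8, D(0))))/(-2468819) = -1*0/(-2468819) = 0*(-1/2468819) = 0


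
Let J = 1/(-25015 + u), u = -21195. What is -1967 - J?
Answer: -90895069/46210 ≈ -1967.0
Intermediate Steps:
J = -1/46210 (J = 1/(-25015 - 21195) = 1/(-46210) = -1/46210 ≈ -2.1640e-5)
-1967 - J = -1967 - 1*(-1/46210) = -1967 + 1/46210 = -90895069/46210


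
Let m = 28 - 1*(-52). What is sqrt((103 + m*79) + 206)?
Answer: sqrt(6629) ≈ 81.419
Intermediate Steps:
m = 80 (m = 28 + 52 = 80)
sqrt((103 + m*79) + 206) = sqrt((103 + 80*79) + 206) = sqrt((103 + 6320) + 206) = sqrt(6423 + 206) = sqrt(6629)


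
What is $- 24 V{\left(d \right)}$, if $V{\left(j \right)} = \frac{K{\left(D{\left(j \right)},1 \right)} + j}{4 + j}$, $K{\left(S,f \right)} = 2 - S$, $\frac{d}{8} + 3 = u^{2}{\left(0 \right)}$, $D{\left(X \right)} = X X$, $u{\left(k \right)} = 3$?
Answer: $\frac{13524}{13} \approx 1040.3$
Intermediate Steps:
$D{\left(X \right)} = X^{2}$
$d = 48$ ($d = -24 + 8 \cdot 3^{2} = -24 + 8 \cdot 9 = -24 + 72 = 48$)
$V{\left(j \right)} = \frac{2 + j - j^{2}}{4 + j}$ ($V{\left(j \right)} = \frac{\left(2 - j^{2}\right) + j}{4 + j} = \frac{2 + j - j^{2}}{4 + j}$)
$- 24 V{\left(d \right)} = - 24 \frac{2 + 48 - 48^{2}}{4 + 48} = - 24 \frac{2 + 48 - 2304}{52} = - 24 \cdot \frac{1}{52} \left(-2254\right) = \left(-24\right) \left(- \frac{1127}{26}\right) = \frac{13524}{13}$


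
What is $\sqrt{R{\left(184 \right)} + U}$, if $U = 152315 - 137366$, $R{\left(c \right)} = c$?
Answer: $\sqrt{15133} \approx 123.02$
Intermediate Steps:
$U = 14949$ ($U = 152315 - 137366 = 14949$)
$\sqrt{R{\left(184 \right)} + U} = \sqrt{184 + 14949} = \sqrt{15133}$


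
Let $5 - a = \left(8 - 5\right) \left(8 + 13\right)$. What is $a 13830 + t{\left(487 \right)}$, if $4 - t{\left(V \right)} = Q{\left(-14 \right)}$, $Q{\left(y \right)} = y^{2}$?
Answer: $-802332$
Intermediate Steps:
$a = -58$ ($a = 5 - \left(8 - 5\right) \left(8 + 13\right) = 5 - 3 \cdot 21 = 5 - 63 = -58$)
$t{\left(V \right)} = -192$ ($t{\left(V \right)} = 4 - \left(-14\right)^{2} = 4 - 196 = -192$)
$a 13830 + t{\left(487 \right)} = \left(-58\right) 13830 - 192 = -802140 - 192 = -802332$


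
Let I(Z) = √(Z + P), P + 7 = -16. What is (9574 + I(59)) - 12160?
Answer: -2580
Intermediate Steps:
P = -23 (P = -7 - 16 = -23)
I(Z) = √(-23 + Z) (I(Z) = √(Z - 23) = √(-23 + Z))
(9574 + I(59)) - 12160 = (9574 + √(-23 + 59)) - 12160 = (9574 + √36) - 12160 = (9574 + 6) - 12160 = 9580 - 12160 = -2580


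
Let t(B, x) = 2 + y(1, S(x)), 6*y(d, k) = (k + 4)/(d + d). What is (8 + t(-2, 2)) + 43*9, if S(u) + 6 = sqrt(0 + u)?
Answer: 2381/6 + sqrt(2)/12 ≈ 396.95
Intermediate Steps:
S(u) = -6 + sqrt(u) (S(u) = -6 + sqrt(0 + u) = -6 + sqrt(u))
y(d, k) = (4 + k)/(12*d) (y(d, k) = ((k + 4)/(d + d))/6 = ((4 + k)/((2*d)))/6 = ((4 + k)*(1/(2*d)))/6 = ((4 + k)/(2*d))/6 = (4 + k)/(12*d))
t(B, x) = 11/6 + sqrt(x)/12 (t(B, x) = 2 + (1/12)*(4 + (-6 + sqrt(x)))/1 = 2 + (1/12)*1*(-2 + sqrt(x)) = 2 + (-1/6 + sqrt(x)/12) = 11/6 + sqrt(x)/12)
(8 + t(-2, 2)) + 43*9 = (8 + (11/6 + sqrt(2)/12)) + 43*9 = (59/6 + sqrt(2)/12) + 387 = 2381/6 + sqrt(2)/12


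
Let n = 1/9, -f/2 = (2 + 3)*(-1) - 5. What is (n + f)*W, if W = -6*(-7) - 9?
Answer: 1991/3 ≈ 663.67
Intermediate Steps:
f = 20 (f = -2*((2 + 3)*(-1) - 5) = -2*(5*(-1) - 5) = -2*(-5 - 5) = -2*(-10) = 20)
n = ⅑ ≈ 0.11111
W = 33 (W = 42 - 9 = 33)
(n + f)*W = (⅑ + 20)*33 = (181/9)*33 = 1991/3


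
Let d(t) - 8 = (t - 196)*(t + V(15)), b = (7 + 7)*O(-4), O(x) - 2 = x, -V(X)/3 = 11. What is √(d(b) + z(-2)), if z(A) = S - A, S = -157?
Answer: √13517 ≈ 116.26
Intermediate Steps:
V(X) = -33 (V(X) = -3*11 = -33)
O(x) = 2 + x
z(A) = -157 - A
b = -28 (b = (7 + 7)*(2 - 4) = 14*(-2) = -28)
d(t) = 8 + (-196 + t)*(-33 + t) (d(t) = 8 + (t - 196)*(t - 33) = 8 + (-196 + t)*(-33 + t))
√(d(b) + z(-2)) = √((6476 + (-28)² - 229*(-28)) + (-157 - 1*(-2))) = √((6476 + 784 + 6412) + (-157 + 2)) = √(13672 - 155) = √13517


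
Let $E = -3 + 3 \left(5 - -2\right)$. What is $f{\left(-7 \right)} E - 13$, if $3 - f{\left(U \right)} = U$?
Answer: $167$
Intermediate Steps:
$f{\left(U \right)} = 3 - U$
$E = 18$ ($E = -3 + 3 \left(5 + 2\right) = -3 + 3 \cdot 7 = -3 + 21 = 18$)
$f{\left(-7 \right)} E - 13 = \left(3 - -7\right) 18 - 13 = \left(3 + 7\right) 18 - 13 = 10 \cdot 18 - 13 = 180 - 13 = 167$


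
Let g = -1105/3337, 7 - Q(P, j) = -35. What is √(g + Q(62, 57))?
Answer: √464006513/3337 ≈ 6.4551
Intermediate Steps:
Q(P, j) = 42 (Q(P, j) = 7 - 1*(-35) = 7 + 35 = 42)
g = -1105/3337 (g = -1105*1/3337 = -1105/3337 ≈ -0.33114)
√(g + Q(62, 57)) = √(-1105/3337 + 42) = √(139049/3337) = √464006513/3337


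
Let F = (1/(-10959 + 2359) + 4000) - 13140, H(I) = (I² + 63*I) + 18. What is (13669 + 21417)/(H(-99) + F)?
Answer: -301739600/47798801 ≈ -6.3127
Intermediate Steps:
H(I) = 18 + I² + 63*I
F = -78604001/8600 (F = (1/(-8600) + 4000) - 13140 = (-1/8600 + 4000) - 13140 = 34399999/8600 - 13140 = -78604001/8600 ≈ -9140.0)
(13669 + 21417)/(H(-99) + F) = (13669 + 21417)/((18 + (-99)² + 63*(-99)) - 78604001/8600) = 35086/((18 + 9801 - 6237) - 78604001/8600) = 35086/(3582 - 78604001/8600) = 35086/(-47798801/8600) = 35086*(-8600/47798801) = -301739600/47798801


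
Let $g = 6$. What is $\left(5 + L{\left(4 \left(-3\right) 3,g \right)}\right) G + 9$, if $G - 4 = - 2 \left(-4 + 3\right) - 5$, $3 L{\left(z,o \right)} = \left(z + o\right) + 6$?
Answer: $6$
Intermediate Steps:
$L{\left(z,o \right)} = 2 + \frac{o}{3} + \frac{z}{3}$ ($L{\left(z,o \right)} = \frac{\left(z + o\right) + 6}{3} = \frac{\left(o + z\right) + 6}{3} = \frac{6 + o + z}{3} = 2 + \frac{o}{3} + \frac{z}{3}$)
$G = 1$ ($G = 4 - \left(5 + 2 \left(-4 + 3\right)\right) = 4 - 3 = 1$)
$\left(5 + L{\left(4 \left(-3\right) 3,g \right)}\right) G + 9 = \left(5 + \left(2 + \frac{1}{3} \cdot 6 + \frac{4 \left(-3\right) 3}{3}\right)\right) 1 + 9 = \left(5 + \left(2 + 2 + \frac{\left(-12\right) 3}{3}\right)\right) 1 + 9 = \left(5 + \left(2 + 2 + \frac{1}{3} \left(-36\right)\right)\right) 1 + 9 = \left(5 + \left(2 + 2 - 12\right)\right) 1 + 9 = \left(5 - 8\right) 1 + 9 = \left(-3\right) 1 + 9 = -3 + 9 = 6$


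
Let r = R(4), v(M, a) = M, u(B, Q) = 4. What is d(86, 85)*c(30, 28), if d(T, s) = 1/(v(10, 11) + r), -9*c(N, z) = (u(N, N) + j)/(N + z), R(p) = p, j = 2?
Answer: -1/1218 ≈ -0.00082102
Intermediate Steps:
c(N, z) = -2/(3*(N + z)) (c(N, z) = -(4 + 2)/(9*(N + z)) = -2/(3*(N + z)))
r = 4
d(T, s) = 1/14 (d(T, s) = 1/(10 + 4) = 1/14)
d(86, 85)*c(30, 28) = (-2/(3*30 + 3*28))/14 = (-2/(90 + 84))/14 = (-2/174)/14 = (-2*1/174)/14 = (1/14)*(-1/87) = -1/1218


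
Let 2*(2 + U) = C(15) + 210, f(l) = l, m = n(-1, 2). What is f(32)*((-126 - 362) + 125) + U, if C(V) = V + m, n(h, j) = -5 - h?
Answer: -23015/2 ≈ -11508.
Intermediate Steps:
m = -4 (m = -5 - 1*(-1) = -5 + 1 = -4)
C(V) = -4 + V (C(V) = V - 4 = -4 + V)
U = 217/2 (U = -2 + ((-4 + 15) + 210)/2 = -2 + (11 + 210)/2 = -2 + (½)*221 = -2 + 221/2 = 217/2 ≈ 108.50)
f(32)*((-126 - 362) + 125) + U = 32*((-126 - 362) + 125) + 217/2 = 32*(-488 + 125) + 217/2 = 32*(-363) + 217/2 = -11616 + 217/2 = -23015/2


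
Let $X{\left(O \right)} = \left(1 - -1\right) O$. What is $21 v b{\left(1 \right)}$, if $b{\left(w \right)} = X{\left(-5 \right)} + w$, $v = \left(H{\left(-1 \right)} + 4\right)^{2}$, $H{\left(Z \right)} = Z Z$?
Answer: $-4725$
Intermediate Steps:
$H{\left(Z \right)} = Z^{2}$
$X{\left(O \right)} = 2 O$ ($X{\left(O \right)} = \left(1 + 1\right) O = 2 O$)
$v = 25$ ($v = \left(\left(-1\right)^{2} + 4\right)^{2} = \left(1 + 4\right)^{2} = 5^{2} = 25$)
$b{\left(w \right)} = -10 + w$ ($b{\left(w \right)} = 2 \left(-5\right) + w = -10 + w$)
$21 v b{\left(1 \right)} = 21 \cdot 25 \left(-10 + 1\right) = 525 \left(-9\right) = -4725$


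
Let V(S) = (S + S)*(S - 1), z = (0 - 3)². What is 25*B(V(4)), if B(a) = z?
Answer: 225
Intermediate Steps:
z = 9 (z = (-3)² = 9)
V(S) = 2*S*(-1 + S) (V(S) = (2*S)*(-1 + S) = 2*S*(-1 + S))
B(a) = 9
25*B(V(4)) = 25*9 = 225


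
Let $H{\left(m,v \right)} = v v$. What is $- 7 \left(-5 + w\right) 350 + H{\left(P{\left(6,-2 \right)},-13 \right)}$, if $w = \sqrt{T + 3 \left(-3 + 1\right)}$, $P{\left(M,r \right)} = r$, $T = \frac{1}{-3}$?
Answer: $12419 - \frac{2450 i \sqrt{57}}{3} \approx 12419.0 - 6165.7 i$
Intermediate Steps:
$T = - \frac{1}{3} \approx -0.33333$
$H{\left(m,v \right)} = v^{2}$
$w = \frac{i \sqrt{57}}{3}$ ($w = \sqrt{- \frac{1}{3} + 3 \left(-3 + 1\right)} = \sqrt{- \frac{1}{3} + 3 \left(-2\right)} = \sqrt{- \frac{1}{3} - 6} = \sqrt{- \frac{19}{3}} = \frac{i \sqrt{57}}{3} \approx 2.5166 i$)
$- 7 \left(-5 + w\right) 350 + H{\left(P{\left(6,-2 \right)},-13 \right)} = - 7 \left(-5 + \frac{i \sqrt{57}}{3}\right) 350 + \left(-13\right)^{2} = \left(35 - \frac{7 i \sqrt{57}}{3}\right) 350 + 169 = \left(12250 - \frac{2450 i \sqrt{57}}{3}\right) + 169 = 12419 - \frac{2450 i \sqrt{57}}{3}$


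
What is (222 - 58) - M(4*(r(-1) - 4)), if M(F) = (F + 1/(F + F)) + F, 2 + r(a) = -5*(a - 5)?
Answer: -5377/192 ≈ -28.005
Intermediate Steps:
r(a) = 23 - 5*a (r(a) = -2 - 5*(a - 5) = -2 - 5*(-5 + a) = -2 + (25 - 5*a) = 23 - 5*a)
M(F) = 1/(2*F) + 2*F (M(F) = (F + 1/(2*F)) + F = 1/(2*F) + 2*F)
(222 - 58) - M(4*(r(-1) - 4)) = (222 - 58) - (1/(2*((4*((23 - 5*(-1)) - 4)))) + 2*(4*((23 - 5*(-1)) - 4))) = 164 - (1/(2*((4*((23 + 5) - 4)))) + 2*(4*((23 + 5) - 4))) = 164 - (1/(2*((4*(28 - 4)))) + 2*(4*(28 - 4))) = 164 - (1/(2*((4*24))) + 2*(4*24)) = 164 - ((½)/96 + 2*96) = 164 - ((½)*(1/96) + 192) = 164 - (1/192 + 192) = 164 - 1*36865/192 = 164 - 36865/192 = -5377/192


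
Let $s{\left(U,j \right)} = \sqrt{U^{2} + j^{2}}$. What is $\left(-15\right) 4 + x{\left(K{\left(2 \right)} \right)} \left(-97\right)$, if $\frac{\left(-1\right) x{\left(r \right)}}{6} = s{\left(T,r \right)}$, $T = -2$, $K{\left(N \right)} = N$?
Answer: $-60 + 1164 \sqrt{2} \approx 1586.1$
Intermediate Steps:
$x{\left(r \right)} = - 6 \sqrt{4 + r^{2}}$ ($x{\left(r \right)} = - 6 \sqrt{\left(-2\right)^{2} + r^{2}} = - 6 \sqrt{4 + r^{2}}$)
$\left(-15\right) 4 + x{\left(K{\left(2 \right)} \right)} \left(-97\right) = \left(-15\right) 4 + - 6 \sqrt{4 + 2^{2}} \left(-97\right) = -60 + - 6 \sqrt{4 + 4} \left(-97\right) = -60 + - 6 \sqrt{8} \left(-97\right) = -60 + - 6 \cdot 2 \sqrt{2} \left(-97\right) = -60 + - 12 \sqrt{2} \left(-97\right) = -60 + 1164 \sqrt{2}$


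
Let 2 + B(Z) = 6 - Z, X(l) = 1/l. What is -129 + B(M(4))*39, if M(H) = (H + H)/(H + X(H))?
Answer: -789/17 ≈ -46.412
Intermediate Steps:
M(H) = 2*H/(H + 1/H) (M(H) = (H + H)/(H + 1/H) = (2*H)/(H + 1/H) = 2*H/(H + 1/H))
B(Z) = 4 - Z (B(Z) = -2 + (6 - Z) = 4 - Z)
-129 + B(M(4))*39 = -129 + (4 - 2*4²/(1 + 4²))*39 = -129 + (4 - 2*16/(1 + 16))*39 = -129 + (4 - 2*16/17)*39 = -129 + (4 - 1*32/17)*39 = -129 + (4 - 32/17)*39 = -129 + (36/17)*39 = -129 + 1404/17 = -789/17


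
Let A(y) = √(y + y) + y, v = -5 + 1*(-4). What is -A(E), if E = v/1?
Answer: 9 - 3*I*√2 ≈ 9.0 - 4.2426*I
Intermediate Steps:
v = -9 (v = -5 - 4 = -9)
E = -9 (E = -9/1 = -9*1 = -9)
A(y) = y + √2*√y (A(y) = √(2*y) + y = √2*√y + y = y + √2*√y)
-A(E) = -(-9 + √2*√(-9)) = -(-9 + √2*(3*I)) = -(-9 + 3*I*√2) = 9 - 3*I*√2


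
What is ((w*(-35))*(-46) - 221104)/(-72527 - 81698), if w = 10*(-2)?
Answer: 253304/154225 ≈ 1.6424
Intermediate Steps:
w = -20
((w*(-35))*(-46) - 221104)/(-72527 - 81698) = (-20*(-35)*(-46) - 221104)/(-72527 - 81698) = (700*(-46) - 221104)/(-154225) = (-32200 - 221104)*(-1/154225) = -253304*(-1/154225) = 253304/154225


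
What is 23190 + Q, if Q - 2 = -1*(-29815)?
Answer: 53007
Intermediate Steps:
Q = 29817 (Q = 2 - 1*(-29815) = 2 + 29815 = 29817)
23190 + Q = 23190 + 29817 = 53007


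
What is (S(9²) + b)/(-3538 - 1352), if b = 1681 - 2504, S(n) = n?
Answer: 371/2445 ≈ 0.15174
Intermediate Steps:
b = -823
(S(9²) + b)/(-3538 - 1352) = (9² - 823)/(-3538 - 1352) = (81 - 823)/(-4890) = -742*(-1/4890) = 371/2445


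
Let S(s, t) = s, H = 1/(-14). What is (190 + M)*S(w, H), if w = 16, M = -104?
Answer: 1376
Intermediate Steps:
H = -1/14 ≈ -0.071429
(190 + M)*S(w, H) = (190 - 104)*16 = 86*16 = 1376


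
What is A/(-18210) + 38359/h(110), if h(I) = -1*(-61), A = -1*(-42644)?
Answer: 347958053/555405 ≈ 626.49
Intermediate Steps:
A = 42644
h(I) = 61
A/(-18210) + 38359/h(110) = 42644/(-18210) + 38359/61 = 42644*(-1/18210) + 38359*(1/61) = -21322/9105 + 38359/61 = 347958053/555405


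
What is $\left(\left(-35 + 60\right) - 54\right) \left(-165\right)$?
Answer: $4785$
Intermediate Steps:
$\left(\left(-35 + 60\right) - 54\right) \left(-165\right) = \left(25 - 54\right) \left(-165\right) = \left(-29\right) \left(-165\right) = 4785$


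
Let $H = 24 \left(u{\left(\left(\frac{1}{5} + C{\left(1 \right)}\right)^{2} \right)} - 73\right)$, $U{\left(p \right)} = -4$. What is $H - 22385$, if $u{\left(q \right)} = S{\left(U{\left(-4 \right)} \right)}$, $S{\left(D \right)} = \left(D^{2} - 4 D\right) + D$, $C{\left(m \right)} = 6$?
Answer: $-23465$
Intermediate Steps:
$S{\left(D \right)} = D^{2} - 3 D$
$u{\left(q \right)} = 28$ ($u{\left(q \right)} = - 4 \left(-3 - 4\right) = \left(-4\right) \left(-7\right) = 28$)
$H = -1080$ ($H = 24 \left(28 - 73\right) = 24 \left(-45\right) = -1080$)
$H - 22385 = -1080 - 22385 = -23465$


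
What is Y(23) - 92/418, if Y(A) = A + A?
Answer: 9568/209 ≈ 45.780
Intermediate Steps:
Y(A) = 2*A
Y(23) - 92/418 = 2*23 - 92/418 = 46 + (1/418)*(-92) = 46 - 46/209 = 9568/209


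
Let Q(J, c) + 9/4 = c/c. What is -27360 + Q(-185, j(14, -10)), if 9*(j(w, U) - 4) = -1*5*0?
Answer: -109445/4 ≈ -27361.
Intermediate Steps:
j(w, U) = 4 (j(w, U) = 4 + (-1*5*0)/9 = 4 + (-5*0)/9 = 4 + (⅑)*0 = 4 + 0 = 4)
Q(J, c) = -5/4 (Q(J, c) = -9/4 + c/c = -9/4 + 1 = -5/4)
-27360 + Q(-185, j(14, -10)) = -27360 - 5/4 = -109445/4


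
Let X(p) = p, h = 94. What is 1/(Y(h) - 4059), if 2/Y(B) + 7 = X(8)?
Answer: -1/4057 ≈ -0.00024649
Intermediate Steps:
Y(B) = 2 (Y(B) = 2/(-7 + 8) = 2/1 = 2*1 = 2)
1/(Y(h) - 4059) = 1/(2 - 4059) = 1/(-4057) = -1/4057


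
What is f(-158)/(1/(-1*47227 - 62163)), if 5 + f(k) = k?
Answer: 17830570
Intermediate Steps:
f(k) = -5 + k
f(-158)/(1/(-1*47227 - 62163)) = (-5 - 158)/(1/(-1*47227 - 62163)) = -163/(1/(-47227 - 62163)) = -163/(1/(-109390)) = -163/(-1/109390) = -163*(-109390) = 17830570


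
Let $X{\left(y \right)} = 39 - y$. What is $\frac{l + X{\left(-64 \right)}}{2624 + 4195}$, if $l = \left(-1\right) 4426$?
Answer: $- \frac{1441}{2273} \approx -0.63396$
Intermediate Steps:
$l = -4426$
$\frac{l + X{\left(-64 \right)}}{2624 + 4195} = \frac{-4426 + \left(39 - -64\right)}{2624 + 4195} = \frac{-4426 + \left(39 + 64\right)}{6819} = \left(-4426 + 103\right) \frac{1}{6819} = \left(-4323\right) \frac{1}{6819} = - \frac{1441}{2273}$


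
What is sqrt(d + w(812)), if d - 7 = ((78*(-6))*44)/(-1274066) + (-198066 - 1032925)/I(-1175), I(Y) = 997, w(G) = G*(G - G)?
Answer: 2*I*sqrt(123805228529146322721)/635121901 ≈ 35.038*I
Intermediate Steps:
w(G) = 0 (w(G) = G*0 = 0)
d = -779725771284/635121901 (d = 7 + (((78*(-6))*44)/(-1274066) + (-198066 - 1032925)/997) = 7 + (-468*44*(-1/1274066) - 1230991*1/997) = 7 + (-20592*(-1/1274066) - 1230991/997) = 7 + (10296/637033 - 1230991/997) = 7 - 784171624591/635121901 = -779725771284/635121901 ≈ -1227.7)
sqrt(d + w(812)) = sqrt(-779725771284/635121901 + 0) = sqrt(-779725771284/635121901) = 2*I*sqrt(123805228529146322721)/635121901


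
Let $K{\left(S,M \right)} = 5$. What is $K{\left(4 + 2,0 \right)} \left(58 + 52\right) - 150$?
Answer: $400$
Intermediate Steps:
$K{\left(4 + 2,0 \right)} \left(58 + 52\right) - 150 = 5 \left(58 + 52\right) - 150 = 5 \cdot 110 - 150 = 550 - 150 = 400$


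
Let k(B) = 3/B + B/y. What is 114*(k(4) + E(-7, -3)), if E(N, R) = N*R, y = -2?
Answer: 4503/2 ≈ 2251.5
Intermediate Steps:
k(B) = 3/B - B/2 (k(B) = 3/B + B/(-2) = 3/B + B*(-½) = 3/B - B/2)
114*(k(4) + E(-7, -3)) = 114*((3/4 - ½*4) - 7*(-3)) = 114*((3*(¼) - 2) + 21) = 114*((¾ - 2) + 21) = 114*(-5/4 + 21) = 114*(79/4) = 4503/2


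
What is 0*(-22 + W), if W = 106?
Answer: 0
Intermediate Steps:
0*(-22 + W) = 0*(-22 + 106) = 0*84 = 0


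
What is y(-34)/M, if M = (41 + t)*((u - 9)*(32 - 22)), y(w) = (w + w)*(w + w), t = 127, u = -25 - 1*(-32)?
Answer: -289/210 ≈ -1.3762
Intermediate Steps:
u = 7 (u = -25 + 32 = 7)
y(w) = 4*w**2 (y(w) = (2*w)*(2*w) = 4*w**2)
M = -3360 (M = (41 + 127)*((7 - 9)*(32 - 22)) = 168*(-2*10) = 168*(-20) = -3360)
y(-34)/M = (4*(-34)**2)/(-3360) = (4*1156)*(-1/3360) = 4624*(-1/3360) = -289/210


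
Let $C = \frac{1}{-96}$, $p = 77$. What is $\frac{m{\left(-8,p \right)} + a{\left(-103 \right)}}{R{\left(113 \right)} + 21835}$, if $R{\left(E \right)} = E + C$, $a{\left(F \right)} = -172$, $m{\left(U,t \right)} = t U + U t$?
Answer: $- \frac{134784}{2107007} \approx -0.063969$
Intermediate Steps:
$m{\left(U,t \right)} = 2 U t$ ($m{\left(U,t \right)} = U t + U t = 2 U t$)
$C = - \frac{1}{96} \approx -0.010417$
$R{\left(E \right)} = - \frac{1}{96} + E$ ($R{\left(E \right)} = E - \frac{1}{96} = - \frac{1}{96} + E$)
$\frac{m{\left(-8,p \right)} + a{\left(-103 \right)}}{R{\left(113 \right)} + 21835} = \frac{2 \left(-8\right) 77 - 172}{\left(- \frac{1}{96} + 113\right) + 21835} = \frac{-1232 - 172}{\frac{10847}{96} + 21835} = - \frac{1404}{\frac{2107007}{96}} = \left(-1404\right) \frac{96}{2107007} = - \frac{134784}{2107007}$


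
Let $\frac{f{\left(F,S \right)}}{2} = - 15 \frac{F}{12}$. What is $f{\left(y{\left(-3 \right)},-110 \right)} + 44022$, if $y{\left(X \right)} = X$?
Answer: $\frac{88059}{2} \approx 44030.0$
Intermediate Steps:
$f{\left(F,S \right)} = - \frac{5 F}{2}$ ($f{\left(F,S \right)} = 2 \left(- 15 \frac{F}{12}\right) = 2 \left(- \frac{5 F}{4}\right) = - \frac{5 F}{2}$)
$f{\left(y{\left(-3 \right)},-110 \right)} + 44022 = \left(- \frac{5}{2}\right) \left(-3\right) + 44022 = \frac{15}{2} + 44022 = \frac{88059}{2}$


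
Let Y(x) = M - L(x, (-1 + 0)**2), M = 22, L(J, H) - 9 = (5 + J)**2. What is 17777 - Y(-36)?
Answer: 18725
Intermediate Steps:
L(J, H) = 9 + (5 + J)**2
Y(x) = 13 - (5 + x)**2 (Y(x) = 22 - (9 + (5 + x)**2) = 22 + (-9 - (5 + x)**2) = 13 - (5 + x)**2)
17777 - Y(-36) = 17777 - (13 - (5 - 36)**2) = 17777 - (13 - 1*(-31)**2) = 17777 - (13 - 1*961) = 17777 - (13 - 961) = 17777 - 1*(-948) = 17777 + 948 = 18725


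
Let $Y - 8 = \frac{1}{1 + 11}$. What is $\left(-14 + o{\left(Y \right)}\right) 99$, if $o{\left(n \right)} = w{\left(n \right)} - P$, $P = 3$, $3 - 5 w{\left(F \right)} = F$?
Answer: $- \frac{35673}{20} \approx -1783.7$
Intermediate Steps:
$Y = \frac{97}{12}$ ($Y = 8 + \frac{1}{1 + 11} = 8 + \frac{1}{12} = \frac{97}{12} \approx 8.0833$)
$w{\left(F \right)} = \frac{3}{5} - \frac{F}{5}$
$o{\left(n \right)} = - \frac{12}{5} - \frac{n}{5}$ ($o{\left(n \right)} = \left(\frac{3}{5} - \frac{n}{5}\right) - 3 = - \frac{12}{5} - \frac{n}{5}$)
$\left(-14 + o{\left(Y \right)}\right) 99 = \left(-14 - \frac{241}{60}\right) 99 = \left(- \frac{1081}{60}\right) 99 = - \frac{35673}{20}$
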